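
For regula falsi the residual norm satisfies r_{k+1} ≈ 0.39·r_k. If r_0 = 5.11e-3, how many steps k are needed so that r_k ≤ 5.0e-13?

25

After k steps, r_k ≈ 5.11e-3·0.39^k.
Need 0.39^k ≤ 5.0e-13/5.11e-3 = 9.78474e-11.
k ≥ ln(9.78474e-11)/ln(0.39) = -23.0476/-0.94161 = 24.477.
Smallest integer k = 25.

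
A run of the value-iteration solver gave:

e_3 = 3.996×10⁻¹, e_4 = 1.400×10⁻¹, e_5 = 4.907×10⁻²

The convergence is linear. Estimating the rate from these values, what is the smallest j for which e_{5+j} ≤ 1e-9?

17

Rate ρ ≈ e_5/e_4 = 4.907×10⁻²/1.400×10⁻¹ = 0.3505.
After j more steps, e_{5+j} ≈ 4.907×10⁻²·ρ^j; need ρ^j ≤ 1e-9/4.907×10⁻² = 2.03791e-08.
j ≥ ln(2.03791e-08)/ln(0.3505) = -17.7088/-1.04839 = 16.891.
So 17 more iterations are needed.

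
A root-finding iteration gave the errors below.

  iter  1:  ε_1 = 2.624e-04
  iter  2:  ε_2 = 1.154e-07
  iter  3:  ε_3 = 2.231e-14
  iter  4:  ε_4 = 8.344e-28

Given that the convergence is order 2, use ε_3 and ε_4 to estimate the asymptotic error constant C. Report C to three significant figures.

C ≈ ε_4 / ε_3^2
  = 8.344e-28 / (2.231e-14)^2
  = 8.344e-28 / 4.97736e-28 ≈ 1.6764

1.68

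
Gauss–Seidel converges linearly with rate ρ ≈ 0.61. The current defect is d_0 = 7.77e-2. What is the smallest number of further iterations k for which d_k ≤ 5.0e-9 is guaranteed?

34

After k steps, d_k ≈ 7.77e-2·0.61^k.
Need 0.61^k ≤ 5.0e-9/7.77e-2 = 6.43501e-08.
k ≥ ln(6.43501e-08)/ln(0.61) = -16.5589/-0.49430 = 33.500.
Smallest integer k = 34.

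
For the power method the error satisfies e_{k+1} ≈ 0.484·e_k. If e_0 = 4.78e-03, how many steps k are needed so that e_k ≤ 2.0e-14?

After k steps, e_k ≈ 4.78e-03·0.484^k.
Need 0.484^k ≤ 2.0e-14/4.78e-03 = 4.1841e-12.
k ≥ ln(4.1841e-12)/ln(0.484) = -26.1997/-0.72567 = 36.104.
Smallest integer k = 37.

37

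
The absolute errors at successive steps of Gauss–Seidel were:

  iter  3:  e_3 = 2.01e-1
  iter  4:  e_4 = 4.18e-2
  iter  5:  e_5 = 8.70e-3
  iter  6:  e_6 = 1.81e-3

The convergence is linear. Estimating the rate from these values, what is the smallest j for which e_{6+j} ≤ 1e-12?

14

Rate ρ ≈ e_6/e_5 = 1.81e-3/8.70e-3 = 0.2080.
After j more steps, e_{6+j} ≈ 1.81e-3·ρ^j; need ρ^j ≤ 1e-12/1.81e-3 = 5.52486e-10.
j ≥ ln(5.52486e-10)/ln(0.2080) = -21.3166/-1.57022 = 13.576.
So 14 more iterations are needed.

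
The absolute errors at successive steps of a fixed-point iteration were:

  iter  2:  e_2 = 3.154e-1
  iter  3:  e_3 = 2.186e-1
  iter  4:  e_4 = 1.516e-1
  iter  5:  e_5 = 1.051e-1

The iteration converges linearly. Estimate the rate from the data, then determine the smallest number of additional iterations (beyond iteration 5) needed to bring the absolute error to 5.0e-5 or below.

21

Rate ρ ≈ e_5/e_4 = 1.051e-1/1.516e-1 = 0.6933.
After j more steps, e_{5+j} ≈ 1.051e-1·ρ^j; need ρ^j ≤ 5.0e-5/1.051e-1 = 0.000475737.
j ≥ ln(0.000475737)/ln(0.6933) = -7.6506/-0.36629 = 20.887.
So 21 more iterations are needed.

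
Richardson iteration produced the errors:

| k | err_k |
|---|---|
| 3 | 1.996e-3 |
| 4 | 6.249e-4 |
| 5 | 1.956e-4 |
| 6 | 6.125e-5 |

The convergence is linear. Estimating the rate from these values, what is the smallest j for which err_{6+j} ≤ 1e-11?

14

Rate ρ ≈ err_6/err_5 = 6.125e-5/1.956e-4 = 0.3131.
After j more steps, err_{6+j} ≈ 6.125e-5·ρ^j; need ρ^j ≤ 1e-11/6.125e-5 = 1.63265e-07.
j ≥ ln(1.63265e-07)/ln(0.3131) = -15.6279/-1.16123 = 13.458.
So 14 more iterations are needed.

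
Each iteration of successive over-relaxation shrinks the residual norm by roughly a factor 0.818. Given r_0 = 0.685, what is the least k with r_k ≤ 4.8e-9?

After k steps, r_k ≈ 0.685·0.818^k.
Need 0.818^k ≤ 4.8e-9/0.685 = 7.0073e-09.
k ≥ ln(7.0073e-09)/ln(0.818) = -18.7763/-0.20089 = 93.466.
Smallest integer k = 94.

94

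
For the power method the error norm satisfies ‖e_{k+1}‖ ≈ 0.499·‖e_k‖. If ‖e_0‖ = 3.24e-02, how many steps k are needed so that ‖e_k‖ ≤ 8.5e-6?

12

After k steps, ‖e_k‖ ≈ 3.24e-02·0.499^k.
Need 0.499^k ≤ 8.5e-6/3.24e-02 = 0.000262346.
k ≥ ln(0.000262346)/ln(0.499) = -8.2458/-0.69515 = 11.862.
Smallest integer k = 12.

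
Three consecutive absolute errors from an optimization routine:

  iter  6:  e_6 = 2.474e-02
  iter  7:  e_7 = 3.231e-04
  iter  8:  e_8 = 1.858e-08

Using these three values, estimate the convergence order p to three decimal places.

2.251

p ≈ ln(e_8/e_7) / ln(e_7/e_6)
  = ln(1.858e-08/3.231e-04) / ln(3.231e-04/2.474e-02)
  = ln(5.75054e-05) / ln(0.0130598)
  = -9.763632 / -4.338216 ≈ 2.250610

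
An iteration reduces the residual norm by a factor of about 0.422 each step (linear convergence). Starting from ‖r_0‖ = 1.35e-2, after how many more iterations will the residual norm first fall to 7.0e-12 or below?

After k steps, ‖r_k‖ ≈ 1.35e-2·0.422^k.
Need 0.422^k ≤ 7.0e-12/1.35e-2 = 5.18519e-10.
k ≥ ln(5.18519e-10)/ln(0.422) = -21.3800/-0.86275 = 24.781.
Smallest integer k = 25.

25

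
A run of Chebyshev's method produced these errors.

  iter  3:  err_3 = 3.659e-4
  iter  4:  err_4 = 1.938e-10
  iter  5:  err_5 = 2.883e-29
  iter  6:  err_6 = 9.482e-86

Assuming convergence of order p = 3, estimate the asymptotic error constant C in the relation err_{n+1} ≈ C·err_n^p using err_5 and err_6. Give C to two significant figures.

C ≈ err_6 / err_5^3
  = 9.482e-86 / (2.883e-29)^3
  = 9.482e-86 / 2.39626e-86 ≈ 3.957

4.0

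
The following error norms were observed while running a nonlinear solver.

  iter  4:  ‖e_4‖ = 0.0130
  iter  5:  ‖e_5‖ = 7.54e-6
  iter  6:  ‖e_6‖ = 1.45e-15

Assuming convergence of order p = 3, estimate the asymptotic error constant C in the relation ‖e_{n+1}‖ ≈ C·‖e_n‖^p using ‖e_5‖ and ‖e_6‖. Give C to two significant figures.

C ≈ ‖e_6‖ / ‖e_5‖^3
  = 1.45e-15 / (7.54e-6)^3
  = 1.45e-15 / 4.28661e-16 ≈ 3.3826

3.4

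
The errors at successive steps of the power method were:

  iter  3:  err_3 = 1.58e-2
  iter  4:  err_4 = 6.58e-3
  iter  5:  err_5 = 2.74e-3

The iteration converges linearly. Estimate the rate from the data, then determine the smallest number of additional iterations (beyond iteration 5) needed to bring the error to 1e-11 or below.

23

Rate ρ ≈ err_5/err_4 = 2.74e-3/6.58e-3 = 0.4164.
After j more steps, err_{5+j} ≈ 2.74e-3·ρ^j; need ρ^j ≤ 1e-11/2.74e-3 = 3.64964e-09.
j ≥ ln(3.64964e-09)/ln(0.4164) = -19.4286/-0.87611 = 22.176.
So 23 more iterations are needed.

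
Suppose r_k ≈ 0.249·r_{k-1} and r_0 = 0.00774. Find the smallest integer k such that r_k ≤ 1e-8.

After k steps, r_k ≈ 0.00774·0.249^k.
Need 0.249^k ≤ 1e-8/0.00774 = 1.29199e-06.
k ≥ ln(1.29199e-06)/ln(0.249) = -13.5593/-1.39030 = 9.753.
Smallest integer k = 10.

10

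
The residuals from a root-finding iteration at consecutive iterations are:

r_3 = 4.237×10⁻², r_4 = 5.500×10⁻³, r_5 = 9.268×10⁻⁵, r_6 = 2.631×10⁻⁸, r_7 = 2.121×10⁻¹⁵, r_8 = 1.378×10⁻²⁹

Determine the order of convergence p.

Consecutive ratios: r_8/r_7 = 1.378×10⁻²⁹/2.121×10⁻¹⁵ = 6.49694e-15, r_7/r_6 = 2.121×10⁻¹⁵/2.631×10⁻⁸ = 8.06157e-08.
p ≈ ln(6.49694e-15)/ln(8.06157e-08) = -32.6674/-16.3336 ≈ 2.00.
So the convergence is quadratic (order 2).

2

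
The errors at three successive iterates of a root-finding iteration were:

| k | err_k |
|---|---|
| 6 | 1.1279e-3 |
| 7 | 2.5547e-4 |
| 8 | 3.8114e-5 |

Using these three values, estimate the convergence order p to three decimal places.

1.281

p ≈ ln(err_8/err_7) / ln(err_7/err_6)
  = ln(3.8114e-5/2.5547e-4) / ln(2.5547e-4/1.1279e-3)
  = ln(0.149192) / ln(0.226501)
  = -1.902521 / -1.485006 ≈ 1.281154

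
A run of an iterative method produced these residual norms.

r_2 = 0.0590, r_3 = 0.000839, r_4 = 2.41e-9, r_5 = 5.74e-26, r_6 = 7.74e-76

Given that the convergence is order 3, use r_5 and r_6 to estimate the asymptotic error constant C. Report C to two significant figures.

4.1

C ≈ r_6 / r_5^3
  = 7.74e-76 / (5.74e-26)^3
  = 7.74e-76 / 1.89119e-76 ≈ 4.0927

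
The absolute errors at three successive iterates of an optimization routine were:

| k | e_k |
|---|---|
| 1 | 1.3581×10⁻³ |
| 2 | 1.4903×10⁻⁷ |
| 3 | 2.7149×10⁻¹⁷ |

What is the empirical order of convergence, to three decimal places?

p ≈ ln(e_3/e_2) / ln(e_2/e_1)
  = ln(2.7149×10⁻¹⁷/1.4903×10⁻⁷) / ln(1.4903×10⁻⁷/1.3581×10⁻³)
  = ln(1.82171e-10) / ln(0.000109734)
  = -22.426075 / -9.117451 ≈ 2.459687

2.460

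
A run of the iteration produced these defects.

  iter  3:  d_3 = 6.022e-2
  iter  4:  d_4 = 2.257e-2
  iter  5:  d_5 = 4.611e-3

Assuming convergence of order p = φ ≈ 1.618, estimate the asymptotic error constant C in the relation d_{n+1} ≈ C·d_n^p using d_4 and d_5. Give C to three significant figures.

C ≈ d_5 / d_4^1.618
  = 4.611e-3 / (2.257e-2)^1.618
  = 4.611e-3 / 0.00216777 ≈ 2.1271

2.13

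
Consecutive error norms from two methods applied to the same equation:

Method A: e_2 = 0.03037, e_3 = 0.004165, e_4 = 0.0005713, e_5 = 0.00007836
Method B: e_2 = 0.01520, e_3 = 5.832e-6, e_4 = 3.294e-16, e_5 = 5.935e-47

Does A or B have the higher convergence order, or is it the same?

Method A: p ≈ ln(0.00007836/0.0005713)/ln(0.0005713/0.004165) ≈ 1.00.
Method B: p ≈ ln(5.935e-47/3.294e-16)/ln(3.294e-16/5.832e-6) ≈ 3.00.
Method B has the higher order (≈3.0 vs ≈1.0).

B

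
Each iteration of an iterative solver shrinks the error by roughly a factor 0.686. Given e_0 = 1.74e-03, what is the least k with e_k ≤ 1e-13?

After k steps, e_k ≈ 1.74e-03·0.686^k.
Need 0.686^k ≤ 1e-13/1.74e-03 = 5.74713e-11.
k ≥ ln(5.74713e-11)/ln(0.686) = -23.5797/-0.37688 = 62.566.
Smallest integer k = 63.

63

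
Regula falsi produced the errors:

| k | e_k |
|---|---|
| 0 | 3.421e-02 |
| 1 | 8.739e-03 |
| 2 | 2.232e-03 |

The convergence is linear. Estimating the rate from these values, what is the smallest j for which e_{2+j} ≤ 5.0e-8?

8

Rate ρ ≈ e_2/e_1 = 2.232e-03/8.739e-03 = 0.2554.
After j more steps, e_{2+j} ≈ 2.232e-03·ρ^j; need ρ^j ≤ 5.0e-8/2.232e-03 = 2.24014e-05.
j ≥ ln(2.24014e-05)/ln(0.2554) = -10.7064/-1.36492 = 7.844.
So 8 more iterations are needed.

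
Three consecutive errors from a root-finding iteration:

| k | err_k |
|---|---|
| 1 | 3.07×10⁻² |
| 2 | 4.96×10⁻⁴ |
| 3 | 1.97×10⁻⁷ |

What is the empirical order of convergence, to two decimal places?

p ≈ ln(err_3/err_2) / ln(err_2/err_1)
  = ln(1.97×10⁻⁷/4.96×10⁻⁴) / ln(4.96×10⁻⁴/3.07×10⁻²)
  = ln(0.000397177) / ln(0.0161564)
  = -7.83113 / -4.12544 ≈ 1.89825

1.90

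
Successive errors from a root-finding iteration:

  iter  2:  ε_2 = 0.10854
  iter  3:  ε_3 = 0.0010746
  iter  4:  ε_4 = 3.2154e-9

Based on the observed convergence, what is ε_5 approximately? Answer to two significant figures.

1.9e-24

First estimate the order: p ≈ ln(ε_4/ε_3) / ln(ε_3/ε_2) = ln(3.2154e-9/0.0010746)/ln(0.0010746/0.10854) = ln(2.99218e-06)/ln(0.0099005) ≈ 2.7560.
Then ε_5 ≈ ε_4·(ε_4/ε_3)^p = 3.2154e-9·(2.99218e-06)^2.7560 = 3.2154e-9·5.96791e-16 ≈ 1.919e-24.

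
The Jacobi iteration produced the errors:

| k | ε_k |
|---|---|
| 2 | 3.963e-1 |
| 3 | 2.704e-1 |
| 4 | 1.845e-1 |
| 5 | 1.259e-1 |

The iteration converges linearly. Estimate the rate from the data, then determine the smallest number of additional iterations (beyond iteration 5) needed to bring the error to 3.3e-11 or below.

Rate ρ ≈ ε_5/ε_4 = 1.259e-1/1.845e-1 = 0.6824.
After j more steps, ε_{5+j} ≈ 1.259e-1·ρ^j; need ρ^j ≤ 3.3e-11/1.259e-1 = 2.62113e-10.
j ≥ ln(2.62113e-10)/ln(0.6824) = -22.0622/-0.38214 = 57.733.
So 58 more iterations are needed.

58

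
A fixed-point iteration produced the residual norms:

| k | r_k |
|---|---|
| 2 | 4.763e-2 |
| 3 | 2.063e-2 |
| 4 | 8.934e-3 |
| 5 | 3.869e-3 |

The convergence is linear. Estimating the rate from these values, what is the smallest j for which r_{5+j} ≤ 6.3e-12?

25

Rate ρ ≈ r_5/r_4 = 3.869e-3/8.934e-3 = 0.4331.
After j more steps, r_{5+j} ≈ 3.869e-3·ρ^j; need ρ^j ≤ 6.3e-12/3.869e-3 = 1.62833e-09.
j ≥ ln(1.62833e-09)/ln(0.4331) = -20.2357/-0.83679 = 24.183.
So 25 more iterations are needed.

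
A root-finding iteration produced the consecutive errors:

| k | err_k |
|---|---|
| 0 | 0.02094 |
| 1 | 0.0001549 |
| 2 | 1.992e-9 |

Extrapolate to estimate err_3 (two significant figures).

First estimate the order: p ≈ ln(err_2/err_1) / ln(err_1/err_0) = ln(1.992e-9/0.0001549)/ln(0.0001549/0.02094) = ln(1.28599e-05)/ln(0.00739733) ≈ 2.2951.
Then err_3 ≈ err_2·(err_2/err_1)^p = 1.992e-9·(1.28599e-05)^2.2951 = 1.992e-9·5.95952e-12 ≈ 1.187e-20.

1.2e-20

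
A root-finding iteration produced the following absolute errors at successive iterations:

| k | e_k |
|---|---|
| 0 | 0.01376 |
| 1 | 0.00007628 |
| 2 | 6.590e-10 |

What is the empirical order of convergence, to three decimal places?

p ≈ ln(e_2/e_1) / ln(e_1/e_0)
  = ln(6.590e-10/0.00007628) / ln(0.00007628/0.01376)
  = ln(8.63922e-06) / ln(0.0055436)
  = -11.659198 / -5.195111 ≈ 2.244264

2.244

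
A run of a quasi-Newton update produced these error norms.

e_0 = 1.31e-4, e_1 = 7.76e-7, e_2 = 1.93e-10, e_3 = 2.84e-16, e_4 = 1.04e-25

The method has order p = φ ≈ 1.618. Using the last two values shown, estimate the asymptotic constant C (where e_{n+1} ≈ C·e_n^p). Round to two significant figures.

C ≈ e_4 / e_3^1.618
  = 1.04e-25 / (2.84e-16)^1.618
  = 1.04e-25 / 7.00598e-26 ≈ 1.4844

1.5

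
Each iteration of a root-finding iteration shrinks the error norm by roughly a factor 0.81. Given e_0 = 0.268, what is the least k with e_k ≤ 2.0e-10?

After k steps, e_k ≈ 0.268·0.81^k.
Need 0.81^k ≤ 2.0e-10/0.268 = 7.46269e-10.
k ≥ ln(7.46269e-10)/ln(0.81) = -21.0159/-0.21072 = 99.734.
Smallest integer k = 100.

100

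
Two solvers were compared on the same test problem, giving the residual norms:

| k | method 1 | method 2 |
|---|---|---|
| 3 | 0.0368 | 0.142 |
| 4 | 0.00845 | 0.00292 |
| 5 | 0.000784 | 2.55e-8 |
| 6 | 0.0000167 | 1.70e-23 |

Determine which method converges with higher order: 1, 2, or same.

Method 1: p ≈ ln(0.0000167/0.000784)/ln(0.000784/0.00845) ≈ 1.62.
Method 2: p ≈ ln(1.70e-23/2.55e-8)/ln(2.55e-8/0.00292) ≈ 3.00.
Method 2 has the higher order (≈3.0 vs ≈1.6).

2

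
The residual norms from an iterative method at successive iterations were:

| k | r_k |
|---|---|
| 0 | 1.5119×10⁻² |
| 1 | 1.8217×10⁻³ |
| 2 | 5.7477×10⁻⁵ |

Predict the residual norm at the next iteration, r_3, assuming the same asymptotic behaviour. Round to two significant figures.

2.0e-7

First estimate the order: p ≈ ln(r_2/r_1) / ln(r_1/r_0) = ln(5.7477×10⁻⁵/1.8217×10⁻³)/ln(1.8217×10⁻³/1.5119×10⁻²) = ln(0.0315513)/ln(0.120491) ≈ 1.6332.
Then r_3 ≈ r_2·(r_2/r_1)^p = 5.7477×10⁻⁵·(0.0315513)^1.6332 = 5.7477×10⁻⁵·0.00353667 ≈ 2.033e-07.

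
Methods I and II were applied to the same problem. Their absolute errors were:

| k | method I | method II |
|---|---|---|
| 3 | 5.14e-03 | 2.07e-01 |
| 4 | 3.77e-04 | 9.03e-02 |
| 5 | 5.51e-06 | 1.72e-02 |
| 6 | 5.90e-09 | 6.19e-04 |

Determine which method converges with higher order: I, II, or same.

Method I: p ≈ ln(5.90e-09/5.51e-06)/ln(5.51e-06/3.77e-04) ≈ 1.62.
Method II: p ≈ ln(6.19e-04/1.72e-02)/ln(1.72e-02/9.03e-02) ≈ 2.00.
Method II has the higher order (≈2.0 vs ≈1.6).

II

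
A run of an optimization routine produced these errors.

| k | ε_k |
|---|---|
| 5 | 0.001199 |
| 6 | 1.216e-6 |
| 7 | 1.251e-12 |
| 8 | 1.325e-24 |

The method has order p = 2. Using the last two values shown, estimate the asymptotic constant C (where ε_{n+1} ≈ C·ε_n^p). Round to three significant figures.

C ≈ ε_8 / ε_7^2
  = 1.325e-24 / (1.251e-12)^2
  = 1.325e-24 / 1.565e-24 ≈ 0.84664

0.847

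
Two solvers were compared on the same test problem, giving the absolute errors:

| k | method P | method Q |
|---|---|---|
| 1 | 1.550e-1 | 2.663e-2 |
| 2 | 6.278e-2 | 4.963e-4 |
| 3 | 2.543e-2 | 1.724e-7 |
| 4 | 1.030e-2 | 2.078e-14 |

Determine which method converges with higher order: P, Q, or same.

Q

Method P: p ≈ ln(1.030e-2/2.543e-2)/ln(2.543e-2/6.278e-2) ≈ 1.00.
Method Q: p ≈ ln(2.078e-14/1.724e-7)/ln(1.724e-7/4.963e-4) ≈ 2.00.
Method Q has the higher order (≈2.0 vs ≈1.0).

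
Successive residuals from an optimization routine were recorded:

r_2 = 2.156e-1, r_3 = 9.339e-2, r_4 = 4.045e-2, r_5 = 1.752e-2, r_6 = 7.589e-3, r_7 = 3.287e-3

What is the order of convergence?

Consecutive ratios: r_7/r_6 = 3.287e-3/7.589e-3 = 0.433127, r_6/r_5 = 7.589e-3/1.752e-2 = 0.433162.
p ≈ ln(0.433127)/ln(0.433162) = -0.8367/-0.8366 ≈ 1.00.
So the convergence is linear (order 1).

1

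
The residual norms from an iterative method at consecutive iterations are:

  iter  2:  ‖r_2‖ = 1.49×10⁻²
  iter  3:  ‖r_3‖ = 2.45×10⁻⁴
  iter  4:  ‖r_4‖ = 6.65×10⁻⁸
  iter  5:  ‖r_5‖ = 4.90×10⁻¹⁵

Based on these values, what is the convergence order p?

2

Consecutive ratios: ‖r_5‖/‖r_4‖ = 4.90×10⁻¹⁵/6.65×10⁻⁸ = 7.36842e-08, ‖r_4‖/‖r_3‖ = 6.65×10⁻⁸/2.45×10⁻⁴ = 0.000271429.
p ≈ ln(7.36842e-08)/ln(0.000271429) = -16.4235/-8.2118 ≈ 2.00.
So the convergence is quadratic (order 2).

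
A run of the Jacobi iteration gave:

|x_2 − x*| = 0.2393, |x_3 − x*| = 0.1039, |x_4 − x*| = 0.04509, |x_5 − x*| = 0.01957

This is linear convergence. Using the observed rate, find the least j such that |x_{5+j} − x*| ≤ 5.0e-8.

Rate ρ ≈ |x_5 − x*|/|x_4 − x*| = 0.01957/0.04509 = 0.4340.
After j more steps, |x_{5+j} − x*| ≈ 0.01957·ρ^j; need ρ^j ≤ 5.0e-8/0.01957 = 2.55493e-06.
j ≥ ln(2.55493e-06)/ln(0.4340) = -12.8775/-0.83471 = 15.428.
So 16 more iterations are needed.

16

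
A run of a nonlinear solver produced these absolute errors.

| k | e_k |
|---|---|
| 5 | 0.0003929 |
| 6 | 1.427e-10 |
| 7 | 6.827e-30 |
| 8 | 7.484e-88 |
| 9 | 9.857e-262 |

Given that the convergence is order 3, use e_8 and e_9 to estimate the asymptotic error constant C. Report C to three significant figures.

C ≈ e_9 / e_8^3
  = 9.857e-262 / (7.484e-88)^3
  = 9.857e-262 / 4.19181e-262 ≈ 2.3515

2.35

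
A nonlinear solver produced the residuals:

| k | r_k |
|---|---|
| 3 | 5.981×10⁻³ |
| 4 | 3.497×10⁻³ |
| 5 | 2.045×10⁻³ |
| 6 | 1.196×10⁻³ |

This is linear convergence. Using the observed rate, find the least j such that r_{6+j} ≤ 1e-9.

Rate ρ ≈ r_6/r_5 = 1.196×10⁻³/2.045×10⁻³ = 0.5848.
After j more steps, r_{6+j} ≈ 1.196×10⁻³·ρ^j; need ρ^j ≤ 1e-9/1.196×10⁻³ = 8.3612e-07.
j ≥ ln(8.3612e-07)/ln(0.5848) = -13.9945/-0.53649 = 26.085.
So 27 more iterations are needed.

27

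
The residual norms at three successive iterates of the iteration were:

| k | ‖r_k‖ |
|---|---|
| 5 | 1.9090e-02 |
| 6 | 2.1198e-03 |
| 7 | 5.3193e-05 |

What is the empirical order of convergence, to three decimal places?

p ≈ ln(‖r_7‖/‖r_6‖) / ln(‖r_6‖/‖r_5‖)
  = ln(5.3193e-05/2.1198e-03) / ln(2.1198e-03/1.9090e-02)
  = ln(0.0250934) / ln(0.111042)
  = -3.685150 / -2.197847 ≈ 1.676709

1.677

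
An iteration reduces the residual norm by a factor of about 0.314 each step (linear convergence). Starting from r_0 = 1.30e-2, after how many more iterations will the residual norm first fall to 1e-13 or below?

After k steps, r_k ≈ 1.30e-2·0.314^k.
Need 0.314^k ≤ 1e-13/1.30e-2 = 7.69231e-12.
k ≥ ln(7.69231e-12)/ln(0.314) = -25.5908/-1.15836 = 22.092.
Smallest integer k = 23.

23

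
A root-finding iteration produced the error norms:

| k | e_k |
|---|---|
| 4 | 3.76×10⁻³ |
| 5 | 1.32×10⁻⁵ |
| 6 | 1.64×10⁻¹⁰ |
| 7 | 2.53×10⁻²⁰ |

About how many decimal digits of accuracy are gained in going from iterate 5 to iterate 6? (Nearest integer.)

5

Digits gained ≈ log₁₀(e_5/e_6) = log₁₀(1.32×10⁻⁵/1.64×10⁻¹⁰) = log₁₀(80487.8) ≈ 4.906.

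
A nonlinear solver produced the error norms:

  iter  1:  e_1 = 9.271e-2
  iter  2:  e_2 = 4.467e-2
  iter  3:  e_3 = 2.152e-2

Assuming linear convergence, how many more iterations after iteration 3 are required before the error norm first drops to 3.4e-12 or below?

Rate ρ ≈ e_3/e_2 = 2.152e-2/4.467e-2 = 0.4818.
After j more steps, e_{3+j} ≈ 2.152e-2·ρ^j; need ρ^j ≤ 3.4e-12/2.152e-2 = 1.57993e-10.
j ≥ ln(1.57993e-10)/ln(0.4818) = -22.5685/-0.73023 = 30.906.
So 31 more iterations are needed.

31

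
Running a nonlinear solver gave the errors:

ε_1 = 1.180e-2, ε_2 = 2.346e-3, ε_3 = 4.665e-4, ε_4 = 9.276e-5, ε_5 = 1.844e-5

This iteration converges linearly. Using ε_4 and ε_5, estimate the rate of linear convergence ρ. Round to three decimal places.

ρ ≈ ε_5/ε_4 = 1.844e-5/9.276e-5 = 0.19879

0.199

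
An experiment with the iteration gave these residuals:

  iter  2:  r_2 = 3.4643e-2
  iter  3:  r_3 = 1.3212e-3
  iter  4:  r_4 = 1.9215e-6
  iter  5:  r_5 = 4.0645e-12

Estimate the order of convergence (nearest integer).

Consecutive ratios: r_5/r_4 = 4.0645e-12/1.9215e-6 = 2.11527e-06, r_4/r_3 = 1.9215e-6/1.3212e-3 = 0.00145436.
p ≈ ln(2.11527e-06)/ln(0.00145436) = -13.0663/-6.5332 ≈ 2.00.
So the convergence is quadratic (order 2).

2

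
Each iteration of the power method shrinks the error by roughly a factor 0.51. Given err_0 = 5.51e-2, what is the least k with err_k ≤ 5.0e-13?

38

After k steps, err_k ≈ 5.51e-2·0.51^k.
Need 0.51^k ≤ 5.0e-13/5.51e-2 = 9.07441e-12.
k ≥ ln(9.07441e-12)/ln(0.51) = -25.4256/-0.67334 = 37.760.
Smallest integer k = 38.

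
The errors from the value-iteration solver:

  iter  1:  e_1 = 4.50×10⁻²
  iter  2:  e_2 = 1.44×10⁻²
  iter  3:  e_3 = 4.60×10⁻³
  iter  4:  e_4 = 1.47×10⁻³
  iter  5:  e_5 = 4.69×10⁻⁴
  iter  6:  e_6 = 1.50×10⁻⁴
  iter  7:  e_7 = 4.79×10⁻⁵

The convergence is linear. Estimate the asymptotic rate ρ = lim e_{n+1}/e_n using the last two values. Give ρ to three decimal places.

ρ ≈ e_7/e_6 = 4.79×10⁻⁵/1.50×10⁻⁴ = 0.31933

0.319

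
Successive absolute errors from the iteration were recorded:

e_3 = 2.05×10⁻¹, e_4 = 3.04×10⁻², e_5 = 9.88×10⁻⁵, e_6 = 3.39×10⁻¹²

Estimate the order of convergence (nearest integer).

Consecutive ratios: e_6/e_5 = 3.39×10⁻¹²/9.88×10⁻⁵ = 3.43117e-08, e_5/e_4 = 9.88×10⁻⁵/3.04×10⁻² = 0.00325.
p ≈ ln(3.43117e-08)/ln(0.00325) = -17.1878/-5.7291 ≈ 3.00.
So the convergence is cubic (order 3).

3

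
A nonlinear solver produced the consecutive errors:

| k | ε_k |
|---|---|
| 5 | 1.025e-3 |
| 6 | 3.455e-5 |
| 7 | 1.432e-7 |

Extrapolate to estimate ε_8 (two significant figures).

First estimate the order: p ≈ ln(ε_7/ε_6) / ln(ε_6/ε_5) = ln(1.432e-7/3.455e-5)/ln(3.455e-5/1.025e-3) = ln(0.00414472)/ln(0.0337073) ≈ 1.6182.
Then ε_8 ≈ ε_7·(ε_7/ε_6)^p = 1.432e-7·(0.00414472)^1.6182 = 1.432e-7·0.000139518 ≈ 1.998e-11.

2.0e-11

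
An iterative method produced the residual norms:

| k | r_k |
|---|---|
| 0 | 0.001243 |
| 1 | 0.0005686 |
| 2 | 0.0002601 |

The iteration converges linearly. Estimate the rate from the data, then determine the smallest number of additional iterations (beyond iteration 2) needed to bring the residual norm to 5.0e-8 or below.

11

Rate ρ ≈ r_2/r_1 = 0.0002601/0.0005686 = 0.4574.
After j more steps, r_{2+j} ≈ 0.0002601·ρ^j; need ρ^j ≤ 5.0e-8/0.0002601 = 0.000192234.
j ≥ ln(0.000192234)/ln(0.4574) = -8.5568/-0.78220 = 10.939.
So 11 more iterations are needed.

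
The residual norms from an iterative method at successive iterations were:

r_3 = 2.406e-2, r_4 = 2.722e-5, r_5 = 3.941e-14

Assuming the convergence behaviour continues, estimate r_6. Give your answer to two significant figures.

1.2e-40

First estimate the order: p ≈ ln(r_5/r_4) / ln(r_4/r_3) = ln(3.941e-14/2.722e-5)/ln(2.722e-5/2.406e-2) = ln(1.44783e-09)/ln(0.00113134) ≈ 3.0000.
Then r_6 ≈ r_5·(r_5/r_4)^p = 3.941e-14·(1.44783e-09)^3.0000 = 3.941e-14·3.03496e-27 ≈ 1.196e-40.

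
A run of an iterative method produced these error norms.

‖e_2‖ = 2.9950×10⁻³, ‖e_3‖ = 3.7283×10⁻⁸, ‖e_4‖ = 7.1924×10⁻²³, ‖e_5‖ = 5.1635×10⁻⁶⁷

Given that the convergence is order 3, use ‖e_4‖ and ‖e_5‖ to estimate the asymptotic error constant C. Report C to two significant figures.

C ≈ ‖e_5‖ / ‖e_4‖^3
  = 5.1635×10⁻⁶⁷ / (7.1924×10⁻²³)^3
  = 5.1635×10⁻⁶⁷ / 3.72067e-67 ≈ 1.3878

1.4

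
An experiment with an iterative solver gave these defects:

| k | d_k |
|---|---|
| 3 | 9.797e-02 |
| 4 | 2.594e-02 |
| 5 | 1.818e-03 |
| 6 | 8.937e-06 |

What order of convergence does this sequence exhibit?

2

Consecutive ratios: d_6/d_5 = 8.937e-06/1.818e-03 = 0.00491584, d_5/d_4 = 1.818e-03/2.594e-02 = 0.0700848.
p ≈ ln(0.00491584)/ln(0.0700848) = -5.3153/-2.6580 ≈ 2.00.
So the convergence is quadratic (order 2).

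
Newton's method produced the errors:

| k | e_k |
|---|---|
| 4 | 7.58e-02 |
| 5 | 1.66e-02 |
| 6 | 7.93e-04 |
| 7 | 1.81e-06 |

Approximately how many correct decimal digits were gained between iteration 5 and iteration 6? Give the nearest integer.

1

Digits gained ≈ log₁₀(e_5/e_6) = log₁₀(1.66e-02/7.93e-04) = log₁₀(20.9332) ≈ 1.321.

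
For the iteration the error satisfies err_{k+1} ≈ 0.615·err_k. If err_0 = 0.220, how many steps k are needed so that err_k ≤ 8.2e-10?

After k steps, err_k ≈ 0.220·0.615^k.
Need 0.615^k ≤ 8.2e-10/0.220 = 3.72727e-09.
k ≥ ln(3.72727e-09)/ln(0.615) = -19.4076/-0.48613 = 39.923.
Smallest integer k = 40.

40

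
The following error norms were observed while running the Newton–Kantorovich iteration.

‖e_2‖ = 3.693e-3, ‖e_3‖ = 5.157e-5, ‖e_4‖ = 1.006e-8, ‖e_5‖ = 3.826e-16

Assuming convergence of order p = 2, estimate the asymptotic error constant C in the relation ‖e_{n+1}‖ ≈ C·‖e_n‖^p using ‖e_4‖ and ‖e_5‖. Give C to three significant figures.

3.78

C ≈ ‖e_5‖ / ‖e_4‖^2
  = 3.826e-16 / (1.006e-8)^2
  = 3.826e-16 / 1.01204e-16 ≈ 3.7805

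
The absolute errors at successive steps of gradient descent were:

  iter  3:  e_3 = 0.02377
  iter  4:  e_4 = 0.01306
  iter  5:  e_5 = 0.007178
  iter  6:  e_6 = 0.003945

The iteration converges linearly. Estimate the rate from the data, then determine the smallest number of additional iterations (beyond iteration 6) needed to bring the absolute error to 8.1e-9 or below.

22

Rate ρ ≈ e_6/e_5 = 0.003945/0.007178 = 0.5496.
After j more steps, e_{6+j} ≈ 0.003945·ρ^j; need ρ^j ≤ 8.1e-9/0.003945 = 2.05323e-06.
j ≥ ln(2.05323e-06)/ln(0.5496) = -13.0961/-0.59856 = 21.879.
So 22 more iterations are needed.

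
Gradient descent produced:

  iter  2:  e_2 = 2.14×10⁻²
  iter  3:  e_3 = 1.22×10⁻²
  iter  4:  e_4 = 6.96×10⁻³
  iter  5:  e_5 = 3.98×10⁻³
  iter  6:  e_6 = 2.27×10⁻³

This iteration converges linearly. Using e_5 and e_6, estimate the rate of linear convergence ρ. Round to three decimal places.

0.570

ρ ≈ e_6/e_5 = 2.27×10⁻³/3.98×10⁻³ = 0.57035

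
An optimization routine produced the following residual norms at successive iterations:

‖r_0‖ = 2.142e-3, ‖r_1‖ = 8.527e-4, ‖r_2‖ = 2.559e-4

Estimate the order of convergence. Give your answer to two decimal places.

p ≈ ln(‖r_2‖/‖r_1‖) / ln(‖r_1‖/‖r_0‖)
  = ln(2.559e-4/8.527e-4) / ln(8.527e-4/2.142e-3)
  = ln(0.300106) / ln(0.398086)
  = -1.20362 / -0.92109 ≈ 1.30673

1.31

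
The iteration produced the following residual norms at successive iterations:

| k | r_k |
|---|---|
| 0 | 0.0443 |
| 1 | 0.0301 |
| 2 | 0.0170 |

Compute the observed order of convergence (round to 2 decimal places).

p ≈ ln(r_2/r_1) / ln(r_1/r_0)
  = ln(0.0170/0.0301) / ln(0.0301/0.0443)
  = ln(0.564784) / ln(0.679458)
  = -0.57131 / -0.38646 ≈ 1.47832

1.48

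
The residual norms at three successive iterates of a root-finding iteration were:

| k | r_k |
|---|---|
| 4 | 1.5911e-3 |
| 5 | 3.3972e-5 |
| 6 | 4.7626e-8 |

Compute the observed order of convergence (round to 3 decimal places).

1.708

p ≈ ln(r_6/r_5) / ln(r_5/r_4)
  = ln(4.7626e-8/3.3972e-5) / ln(3.3972e-5/1.5911e-3)
  = ln(0.00140192) / ln(0.0213513)
  = -6.569913 / -3.846643 ≈ 1.707960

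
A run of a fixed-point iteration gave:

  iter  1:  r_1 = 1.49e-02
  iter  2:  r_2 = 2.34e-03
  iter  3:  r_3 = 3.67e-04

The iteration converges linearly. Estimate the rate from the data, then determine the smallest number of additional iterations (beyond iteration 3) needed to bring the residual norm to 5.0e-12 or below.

10

Rate ρ ≈ r_3/r_2 = 3.67e-04/2.34e-03 = 0.1568.
After j more steps, r_{3+j} ≈ 3.67e-04·ρ^j; need ρ^j ≤ 5.0e-12/3.67e-04 = 1.3624e-08.
j ≥ ln(1.3624e-08)/ln(0.1568) = -18.1114/-1.85278 = 9.775.
So 10 more iterations are needed.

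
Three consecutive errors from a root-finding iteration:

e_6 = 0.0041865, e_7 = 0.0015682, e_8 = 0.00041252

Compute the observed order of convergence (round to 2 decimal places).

p ≈ ln(e_8/e_7) / ln(e_7/e_6)
  = ln(0.00041252/0.0015682) / ln(0.0015682/0.0041865)
  = ln(0.263053) / ln(0.374585)
  = -1.33540 / -0.98194 ≈ 1.35996

1.36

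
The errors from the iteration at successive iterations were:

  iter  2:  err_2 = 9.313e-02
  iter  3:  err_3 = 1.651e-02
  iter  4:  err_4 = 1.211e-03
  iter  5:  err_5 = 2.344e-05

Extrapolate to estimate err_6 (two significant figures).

First estimate the order: p ≈ ln(err_5/err_4) / ln(err_4/err_3) = ln(2.344e-05/1.211e-03)/ln(1.211e-03/1.651e-02) = ln(0.0193559)/ln(0.0733495) ≈ 1.5099.
Then err_6 ≈ err_5·(err_5/err_4)^p = 2.344e-05·(0.0193559)^1.5099 = 2.344e-05·0.00258976 ≈ 6.07e-08.

6.1e-8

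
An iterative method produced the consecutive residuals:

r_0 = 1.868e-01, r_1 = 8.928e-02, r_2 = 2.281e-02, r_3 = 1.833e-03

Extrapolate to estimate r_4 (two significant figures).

First estimate the order: p ≈ ln(r_3/r_2) / ln(r_2/r_1) = ln(1.833e-03/2.281e-02)/ln(2.281e-02/8.928e-02) = ln(0.0803595)/ln(0.255488) ≈ 1.8476.
Then r_4 ≈ r_3·(r_3/r_2)^p = 1.833e-03·(0.0803595)^1.8476 = 1.833e-03·0.00948302 ≈ 1.738e-05.

1.7e-5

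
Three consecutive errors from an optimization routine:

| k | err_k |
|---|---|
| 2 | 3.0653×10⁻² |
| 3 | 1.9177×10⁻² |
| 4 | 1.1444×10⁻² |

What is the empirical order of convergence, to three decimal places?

p ≈ ln(err_4/err_3) / ln(err_3/err_2)
  = ln(1.1444×10⁻²/1.9177×10⁻²) / ln(1.9177×10⁻²/3.0653×10⁻²)
  = ln(0.596757) / ln(0.625616)
  = -0.516245 / -0.469019 ≈ 1.100691

1.101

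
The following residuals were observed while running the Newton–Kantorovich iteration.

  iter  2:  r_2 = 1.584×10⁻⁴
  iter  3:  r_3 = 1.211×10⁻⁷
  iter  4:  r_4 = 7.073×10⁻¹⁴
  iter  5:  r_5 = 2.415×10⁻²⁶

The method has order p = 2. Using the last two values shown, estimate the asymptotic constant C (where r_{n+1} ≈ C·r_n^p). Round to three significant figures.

C ≈ r_5 / r_4^2
  = 2.415×10⁻²⁶ / (7.073×10⁻¹⁴)^2
  = 2.415×10⁻²⁶ / 5.00273e-27 ≈ 4.8274

4.83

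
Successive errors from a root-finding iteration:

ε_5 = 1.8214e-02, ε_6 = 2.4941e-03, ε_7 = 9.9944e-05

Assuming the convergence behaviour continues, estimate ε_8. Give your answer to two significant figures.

5.5e-7

First estimate the order: p ≈ ln(ε_7/ε_6) / ln(ε_6/ε_5) = ln(9.9944e-05/2.4941e-03)/ln(2.4941e-03/1.8214e-02) = ln(0.0400722)/ln(0.136933) ≈ 1.6180.
Then ε_8 ≈ ε_7·(ε_7/ε_6)^p = 9.9944e-05·(0.0400722)^1.6180 = 9.9944e-05·0.00548783 ≈ 5.485e-07.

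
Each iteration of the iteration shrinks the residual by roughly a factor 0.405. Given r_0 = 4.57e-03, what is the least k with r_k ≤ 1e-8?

After k steps, r_k ≈ 4.57e-03·0.405^k.
Need 0.405^k ≤ 1e-8/4.57e-03 = 2.18818e-06.
k ≥ ln(2.18818e-06)/ln(0.405) = -13.0324/-0.90387 = 14.418.
Smallest integer k = 15.

15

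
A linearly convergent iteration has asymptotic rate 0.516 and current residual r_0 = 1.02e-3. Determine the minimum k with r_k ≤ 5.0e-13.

After k steps, r_k ≈ 1.02e-3·0.516^k.
Need 0.516^k ≤ 5.0e-13/1.02e-3 = 4.90196e-10.
k ≥ ln(4.90196e-10)/ln(0.516) = -21.4362/-0.66165 = 32.398.
Smallest integer k = 33.

33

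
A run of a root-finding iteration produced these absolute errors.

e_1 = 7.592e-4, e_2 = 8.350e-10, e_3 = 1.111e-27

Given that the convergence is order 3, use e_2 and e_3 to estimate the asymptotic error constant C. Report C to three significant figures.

C ≈ e_3 / e_2^3
  = 1.111e-27 / (8.350e-10)^3
  = 1.111e-27 / 5.82183e-28 ≈ 1.9083

1.91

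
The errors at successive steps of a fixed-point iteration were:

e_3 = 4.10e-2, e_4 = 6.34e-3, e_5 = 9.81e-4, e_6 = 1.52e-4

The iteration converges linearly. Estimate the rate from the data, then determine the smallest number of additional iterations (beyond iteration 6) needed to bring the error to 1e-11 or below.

9

Rate ρ ≈ e_6/e_5 = 1.52e-4/9.81e-4 = 0.1549.
After j more steps, e_{6+j} ≈ 1.52e-4·ρ^j; need ρ^j ≤ 1e-11/1.52e-4 = 6.57895e-08.
j ≥ ln(6.57895e-08)/ln(0.1549) = -16.5368/-1.86498 = 8.867.
So 9 more iterations are needed.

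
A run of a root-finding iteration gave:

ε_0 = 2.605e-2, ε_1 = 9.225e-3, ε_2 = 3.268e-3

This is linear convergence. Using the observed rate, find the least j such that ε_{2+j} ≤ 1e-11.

Rate ρ ≈ ε_2/ε_1 = 3.268e-3/9.225e-3 = 0.3543.
After j more steps, ε_{2+j} ≈ 3.268e-3·ρ^j; need ρ^j ≤ 1e-11/3.268e-3 = 3.05998e-09.
j ≥ ln(3.05998e-09)/ln(0.3543) = -19.6049/-1.03761 = 18.894.
So 19 more iterations are needed.

19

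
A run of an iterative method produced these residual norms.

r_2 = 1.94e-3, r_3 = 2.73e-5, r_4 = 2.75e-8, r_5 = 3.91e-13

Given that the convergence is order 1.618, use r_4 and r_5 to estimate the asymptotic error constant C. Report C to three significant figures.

0.669

C ≈ r_5 / r_4^1.618
  = 3.91e-13 / (2.75e-8)^1.618
  = 3.91e-13 / 5.84575e-13 ≈ 0.66886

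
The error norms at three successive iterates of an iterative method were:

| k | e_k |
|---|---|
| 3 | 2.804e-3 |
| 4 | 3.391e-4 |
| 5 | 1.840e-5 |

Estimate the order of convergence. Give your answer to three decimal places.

1.379

p ≈ ln(e_5/e_4) / ln(e_4/e_3)
  = ln(1.840e-5/3.391e-4) / ln(3.391e-4/2.804e-3)
  = ln(0.0542613) / ln(0.120934)
  = -2.913944 / -2.112510 ≈ 1.379375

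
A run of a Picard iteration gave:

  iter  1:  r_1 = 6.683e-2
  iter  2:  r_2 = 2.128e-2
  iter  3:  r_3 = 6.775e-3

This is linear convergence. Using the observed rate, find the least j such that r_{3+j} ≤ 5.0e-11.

Rate ρ ≈ r_3/r_2 = 6.775e-3/2.128e-2 = 0.3184.
After j more steps, r_{3+j} ≈ 6.775e-3·ρ^j; need ρ^j ≤ 5.0e-11/6.775e-3 = 7.38007e-09.
j ≥ ln(7.38007e-09)/ln(0.3184) = -18.7245/-1.14445 = 16.361.
So 17 more iterations are needed.

17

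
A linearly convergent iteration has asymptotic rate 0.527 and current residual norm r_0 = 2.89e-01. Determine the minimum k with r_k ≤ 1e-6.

20

After k steps, r_k ≈ 2.89e-01·0.527^k.
Need 0.527^k ≤ 1e-6/2.89e-01 = 3.46021e-06.
k ≥ ln(3.46021e-06)/ln(0.527) = -12.5742/-0.64055 = 19.630.
Smallest integer k = 20.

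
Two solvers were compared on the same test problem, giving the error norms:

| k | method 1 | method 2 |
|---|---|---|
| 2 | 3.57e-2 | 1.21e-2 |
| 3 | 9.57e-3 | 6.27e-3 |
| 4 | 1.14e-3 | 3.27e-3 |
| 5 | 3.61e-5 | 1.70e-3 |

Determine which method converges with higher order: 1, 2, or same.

1

Method 1: p ≈ ln(3.61e-5/1.14e-3)/ln(1.14e-3/9.57e-3) ≈ 1.62.
Method 2: p ≈ ln(1.70e-3/3.27e-3)/ln(3.27e-3/6.27e-3) ≈ 1.00.
Method 1 has the higher order (≈1.6 vs ≈1.0).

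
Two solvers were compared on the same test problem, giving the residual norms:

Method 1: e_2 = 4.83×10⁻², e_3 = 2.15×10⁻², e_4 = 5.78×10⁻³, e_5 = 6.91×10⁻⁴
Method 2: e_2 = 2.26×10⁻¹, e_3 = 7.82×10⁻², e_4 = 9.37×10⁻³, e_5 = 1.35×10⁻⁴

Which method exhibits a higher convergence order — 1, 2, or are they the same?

2

Method 1: p ≈ ln(6.91×10⁻⁴/5.78×10⁻³)/ln(5.78×10⁻³/2.15×10⁻²) ≈ 1.62.
Method 2: p ≈ ln(1.35×10⁻⁴/9.37×10⁻³)/ln(9.37×10⁻³/7.82×10⁻²) ≈ 2.00.
Method 2 has the higher order (≈2.0 vs ≈1.6).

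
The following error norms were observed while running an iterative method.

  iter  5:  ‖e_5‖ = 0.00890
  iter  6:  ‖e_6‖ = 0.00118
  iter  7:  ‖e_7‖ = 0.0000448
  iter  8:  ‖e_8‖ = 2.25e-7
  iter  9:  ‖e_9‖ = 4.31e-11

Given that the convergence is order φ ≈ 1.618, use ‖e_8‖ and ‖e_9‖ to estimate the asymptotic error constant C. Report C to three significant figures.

C ≈ ‖e_9‖ / ‖e_8‖^1.618
  = 4.31e-11 / (2.25e-7)^1.618
  = 4.31e-11 / 1.7532e-11 ≈ 2.4584

2.46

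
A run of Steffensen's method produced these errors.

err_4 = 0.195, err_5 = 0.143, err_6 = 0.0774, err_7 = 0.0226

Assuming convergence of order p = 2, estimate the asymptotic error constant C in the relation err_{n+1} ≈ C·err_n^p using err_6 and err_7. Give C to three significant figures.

3.77

C ≈ err_7 / err_6^2
  = 0.0226 / (0.0774)^2
  = 0.0226 / 0.00599076 ≈ 3.7725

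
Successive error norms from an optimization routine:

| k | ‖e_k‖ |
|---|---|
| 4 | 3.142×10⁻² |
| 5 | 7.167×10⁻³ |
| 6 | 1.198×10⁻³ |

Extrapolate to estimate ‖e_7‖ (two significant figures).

1.4e-4

First estimate the order: p ≈ ln(‖e_6‖/‖e_5‖) / ln(‖e_5‖/‖e_4‖) = ln(1.198×10⁻³/7.167×10⁻³)/ln(7.167×10⁻³/3.142×10⁻²) = ln(0.167155)/ln(0.228103) ≈ 1.2103.
Then ‖e_7‖ ≈ ‖e_6‖·(‖e_6‖/‖e_5‖)^p = 1.198×10⁻³·(0.167155)^1.2103 = 1.198×10⁻³·0.114747 ≈ 0.0001375.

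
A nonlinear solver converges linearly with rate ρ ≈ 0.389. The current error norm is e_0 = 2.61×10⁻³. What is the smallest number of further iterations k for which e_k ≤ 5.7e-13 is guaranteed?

After k steps, e_k ≈ 2.61×10⁻³·0.389^k.
Need 0.389^k ≤ 5.7e-13/2.61×10⁻³ = 2.18391e-10.
k ≥ ln(2.18391e-10)/ln(0.389) = -22.2447/-0.94418 = 23.560.
Smallest integer k = 24.

24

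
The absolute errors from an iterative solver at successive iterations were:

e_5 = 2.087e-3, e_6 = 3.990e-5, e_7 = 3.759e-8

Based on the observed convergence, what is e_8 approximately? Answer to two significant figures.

1.8e-13

First estimate the order: p ≈ ln(e_7/e_6) / ln(e_6/e_5) = ln(3.759e-8/3.990e-5)/ln(3.990e-5/2.087e-3) = ln(0.000942105)/ln(0.0191184) ≈ 1.7607.
Then e_8 ≈ e_7·(e_7/e_6)^p = 3.759e-8·(0.000942105)^1.7607 = 3.759e-8·4.70215e-06 ≈ 1.768e-13.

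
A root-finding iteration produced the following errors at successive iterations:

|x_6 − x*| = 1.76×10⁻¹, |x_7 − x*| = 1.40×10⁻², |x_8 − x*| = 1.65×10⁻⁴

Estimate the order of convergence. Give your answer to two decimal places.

1.75

p ≈ ln(|x_8 − x*|/|x_7 − x*|) / ln(|x_7 − x*|/|x_6 − x*|)
  = ln(1.65×10⁻⁴/1.40×10⁻²) / ln(1.40×10⁻²/1.76×10⁻¹)
  = ln(0.0117857) / ln(0.0795455)
  = -4.44087 / -2.53143 ≈ 1.75429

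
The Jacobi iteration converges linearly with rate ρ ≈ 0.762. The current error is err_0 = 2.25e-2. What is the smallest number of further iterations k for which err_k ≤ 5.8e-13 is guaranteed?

After k steps, err_k ≈ 2.25e-2·0.762^k.
Need 0.762^k ≤ 5.8e-13/2.25e-2 = 2.57778e-11.
k ≥ ln(2.57778e-11)/ln(0.762) = -24.3815/-0.27181 = 89.701.
Smallest integer k = 90.

90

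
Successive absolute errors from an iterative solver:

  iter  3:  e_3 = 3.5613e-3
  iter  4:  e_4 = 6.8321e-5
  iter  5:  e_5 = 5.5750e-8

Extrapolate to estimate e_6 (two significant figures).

First estimate the order: p ≈ ln(e_5/e_4) / ln(e_4/e_3) = ln(5.5750e-8/6.8321e-5)/ln(6.8321e-5/3.5613e-3) = ln(0.000816001)/ln(0.0191843) ≈ 1.7986.
Then e_6 ≈ e_5·(e_5/e_4)^p = 5.5750e-8·(0.000816001)^1.7986 = 5.5750e-8·2.78848e-06 ≈ 1.555e-13.

1.6e-13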